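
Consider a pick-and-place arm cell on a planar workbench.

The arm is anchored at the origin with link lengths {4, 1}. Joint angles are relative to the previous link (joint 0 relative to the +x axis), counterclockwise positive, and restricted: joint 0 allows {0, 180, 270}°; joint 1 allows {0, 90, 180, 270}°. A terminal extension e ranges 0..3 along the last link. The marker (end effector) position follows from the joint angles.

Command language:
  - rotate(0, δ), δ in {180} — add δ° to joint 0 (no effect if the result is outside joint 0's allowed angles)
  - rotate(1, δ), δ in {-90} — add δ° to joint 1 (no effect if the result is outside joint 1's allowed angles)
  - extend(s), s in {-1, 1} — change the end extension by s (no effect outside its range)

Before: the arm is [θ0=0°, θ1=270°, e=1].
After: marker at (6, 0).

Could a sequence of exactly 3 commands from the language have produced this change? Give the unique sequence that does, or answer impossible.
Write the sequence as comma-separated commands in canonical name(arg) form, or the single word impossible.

rotate(1, -90), rotate(1, -90), rotate(1, -90)

from: [θ0=0°, θ1=270°, e=1]
step 1 (rotate(1, -90)): [θ0=0°, θ1=180°, e=1]
step 2 (rotate(1, -90)): [θ0=0°, θ1=90°, e=1]
step 3 (rotate(1, -90)): [θ0=0°, θ1=0°, e=1]
no other 3-command option fits: unique.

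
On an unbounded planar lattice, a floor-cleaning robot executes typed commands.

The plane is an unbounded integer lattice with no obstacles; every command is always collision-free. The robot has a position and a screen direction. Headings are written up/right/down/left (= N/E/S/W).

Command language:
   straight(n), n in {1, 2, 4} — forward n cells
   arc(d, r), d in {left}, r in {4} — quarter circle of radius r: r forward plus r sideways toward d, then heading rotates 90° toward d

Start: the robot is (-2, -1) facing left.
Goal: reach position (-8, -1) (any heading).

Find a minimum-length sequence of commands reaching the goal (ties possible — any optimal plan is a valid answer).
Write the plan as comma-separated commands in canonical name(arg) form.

begin: (-2, -1) facing left
step 1 (straight(4)): (-6, -1) facing left
step 2 (straight(2)): (-8, -1) facing left
shorter routes all fall short; 2 is best.

straight(4), straight(2)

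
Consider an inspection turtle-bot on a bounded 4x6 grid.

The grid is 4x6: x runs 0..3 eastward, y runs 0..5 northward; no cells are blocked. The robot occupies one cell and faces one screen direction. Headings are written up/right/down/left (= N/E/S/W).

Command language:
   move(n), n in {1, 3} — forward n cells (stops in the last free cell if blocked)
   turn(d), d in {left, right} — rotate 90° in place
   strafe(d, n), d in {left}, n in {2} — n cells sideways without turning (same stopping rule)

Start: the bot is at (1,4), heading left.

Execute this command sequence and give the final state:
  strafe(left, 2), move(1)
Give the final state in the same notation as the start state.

at (0,2), heading left

t0: at (1,4), heading left
t=1 strafe(left, 2) ⇒ at (1,2), heading left
t=2 move(1) ⇒ at (0,2), heading left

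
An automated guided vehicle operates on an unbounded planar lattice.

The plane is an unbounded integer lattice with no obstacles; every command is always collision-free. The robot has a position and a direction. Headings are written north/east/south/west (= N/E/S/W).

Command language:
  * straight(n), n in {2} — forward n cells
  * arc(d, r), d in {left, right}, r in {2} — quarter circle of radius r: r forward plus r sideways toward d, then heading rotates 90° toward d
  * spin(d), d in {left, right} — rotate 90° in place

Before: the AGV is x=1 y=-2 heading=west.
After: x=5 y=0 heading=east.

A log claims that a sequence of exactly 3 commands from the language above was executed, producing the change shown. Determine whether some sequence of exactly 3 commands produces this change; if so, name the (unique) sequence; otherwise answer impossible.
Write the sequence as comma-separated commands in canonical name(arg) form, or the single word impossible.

key: position moved to (5,0) AND the heading swung to E — translation plus rotation needed
begin: x=1 y=-2 heading=west
1. spin(right) → x=1 y=-2 heading=north
2. arc(right, 2) → x=3 y=0 heading=east
3. straight(2) → x=5 y=0 heading=east
no rival 3-sequence matches.

spin(right), arc(right, 2), straight(2)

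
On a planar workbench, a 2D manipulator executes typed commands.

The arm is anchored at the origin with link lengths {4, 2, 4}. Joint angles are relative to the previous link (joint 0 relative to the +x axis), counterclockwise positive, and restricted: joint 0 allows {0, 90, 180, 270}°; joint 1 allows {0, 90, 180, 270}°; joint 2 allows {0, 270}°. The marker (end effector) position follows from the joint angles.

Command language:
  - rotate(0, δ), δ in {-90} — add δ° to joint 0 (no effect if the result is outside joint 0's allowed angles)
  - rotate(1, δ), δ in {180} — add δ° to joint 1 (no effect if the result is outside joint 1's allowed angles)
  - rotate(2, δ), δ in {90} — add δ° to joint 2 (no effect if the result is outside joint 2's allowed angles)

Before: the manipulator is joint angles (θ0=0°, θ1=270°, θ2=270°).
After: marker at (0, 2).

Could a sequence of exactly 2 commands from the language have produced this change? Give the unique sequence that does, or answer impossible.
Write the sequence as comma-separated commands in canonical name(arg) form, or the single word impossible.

rotate(0, -90), rotate(0, -90)

t0: joint angles (θ0=0°, θ1=270°, θ2=270°)
[1] after rotate(0, -90): joint angles (θ0=270°, θ1=270°, θ2=270°)
[2] after rotate(0, -90): joint angles (θ0=180°, θ1=270°, θ2=270°)
no other 2-command option fits: unique.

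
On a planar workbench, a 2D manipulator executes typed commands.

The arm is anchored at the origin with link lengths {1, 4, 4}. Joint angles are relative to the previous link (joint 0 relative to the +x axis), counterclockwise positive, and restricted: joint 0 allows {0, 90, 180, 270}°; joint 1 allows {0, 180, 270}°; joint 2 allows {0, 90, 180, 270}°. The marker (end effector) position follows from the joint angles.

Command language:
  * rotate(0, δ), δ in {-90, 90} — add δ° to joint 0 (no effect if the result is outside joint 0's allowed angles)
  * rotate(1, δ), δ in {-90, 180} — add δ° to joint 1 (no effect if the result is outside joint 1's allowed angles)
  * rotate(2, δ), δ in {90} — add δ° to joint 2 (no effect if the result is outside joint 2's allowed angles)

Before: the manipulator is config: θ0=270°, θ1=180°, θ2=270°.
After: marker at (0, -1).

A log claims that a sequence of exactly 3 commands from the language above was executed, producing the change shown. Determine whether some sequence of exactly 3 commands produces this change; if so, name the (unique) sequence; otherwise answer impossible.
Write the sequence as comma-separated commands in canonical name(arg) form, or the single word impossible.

rotate(2, 90), rotate(2, 90), rotate(2, 90)

from: config: θ0=270°, θ1=180°, θ2=270°
t=1 rotate(2, 90) ⇒ config: θ0=270°, θ1=180°, θ2=0°
t=2 rotate(2, 90) ⇒ config: θ0=270°, θ1=180°, θ2=90°
t=3 rotate(2, 90) ⇒ config: θ0=270°, θ1=180°, θ2=180°
no rival 3-sequence matches.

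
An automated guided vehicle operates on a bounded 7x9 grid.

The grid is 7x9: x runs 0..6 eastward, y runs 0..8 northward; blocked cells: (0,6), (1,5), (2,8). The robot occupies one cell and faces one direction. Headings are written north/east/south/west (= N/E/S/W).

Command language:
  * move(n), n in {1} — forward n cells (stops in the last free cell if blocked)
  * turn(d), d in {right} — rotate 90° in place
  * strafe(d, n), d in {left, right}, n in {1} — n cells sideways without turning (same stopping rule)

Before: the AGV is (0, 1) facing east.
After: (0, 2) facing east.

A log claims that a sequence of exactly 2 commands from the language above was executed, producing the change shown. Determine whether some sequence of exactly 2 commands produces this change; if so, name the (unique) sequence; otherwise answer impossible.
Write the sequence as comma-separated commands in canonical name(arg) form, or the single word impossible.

every 2-command combo misses the target.

impossible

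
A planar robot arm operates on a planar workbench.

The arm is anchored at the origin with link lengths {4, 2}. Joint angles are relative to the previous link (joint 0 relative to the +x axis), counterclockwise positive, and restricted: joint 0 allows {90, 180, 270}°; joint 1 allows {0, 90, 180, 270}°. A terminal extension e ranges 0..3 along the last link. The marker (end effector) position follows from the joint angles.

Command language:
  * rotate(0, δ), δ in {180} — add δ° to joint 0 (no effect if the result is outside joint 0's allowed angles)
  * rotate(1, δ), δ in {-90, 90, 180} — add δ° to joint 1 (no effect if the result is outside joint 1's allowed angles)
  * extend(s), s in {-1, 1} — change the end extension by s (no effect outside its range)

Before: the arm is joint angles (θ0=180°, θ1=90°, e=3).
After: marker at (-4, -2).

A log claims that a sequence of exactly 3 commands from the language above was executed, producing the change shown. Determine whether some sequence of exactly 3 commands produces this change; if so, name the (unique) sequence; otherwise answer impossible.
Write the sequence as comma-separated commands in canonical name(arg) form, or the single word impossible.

from: joint angles (θ0=180°, θ1=90°, e=3)
[1] after extend(-1): joint angles (θ0=180°, θ1=90°, e=2)
[2] after extend(-1): joint angles (θ0=180°, θ1=90°, e=1)
[3] after extend(-1): joint angles (θ0=180°, θ1=90°, e=0)
no rival 3-sequence matches.

extend(-1), extend(-1), extend(-1)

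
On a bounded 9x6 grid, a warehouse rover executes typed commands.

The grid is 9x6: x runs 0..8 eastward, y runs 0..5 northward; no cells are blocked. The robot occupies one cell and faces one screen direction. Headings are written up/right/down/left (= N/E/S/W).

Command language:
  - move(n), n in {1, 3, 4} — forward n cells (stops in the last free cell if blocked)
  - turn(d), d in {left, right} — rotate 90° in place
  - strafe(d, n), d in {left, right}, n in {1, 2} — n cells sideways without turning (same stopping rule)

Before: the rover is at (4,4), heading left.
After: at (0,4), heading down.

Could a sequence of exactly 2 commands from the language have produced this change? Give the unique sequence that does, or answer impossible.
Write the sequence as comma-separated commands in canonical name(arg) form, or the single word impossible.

key: position moved to (0,4) AND the heading swung to S — translation plus rotation needed
from: at (4,4), heading left
step 1 (move(4)): at (0,4), heading left
step 2 (turn(left)): at (0,4), heading down
uniquely the one of 81 2-step routes that fits.

move(4), turn(left)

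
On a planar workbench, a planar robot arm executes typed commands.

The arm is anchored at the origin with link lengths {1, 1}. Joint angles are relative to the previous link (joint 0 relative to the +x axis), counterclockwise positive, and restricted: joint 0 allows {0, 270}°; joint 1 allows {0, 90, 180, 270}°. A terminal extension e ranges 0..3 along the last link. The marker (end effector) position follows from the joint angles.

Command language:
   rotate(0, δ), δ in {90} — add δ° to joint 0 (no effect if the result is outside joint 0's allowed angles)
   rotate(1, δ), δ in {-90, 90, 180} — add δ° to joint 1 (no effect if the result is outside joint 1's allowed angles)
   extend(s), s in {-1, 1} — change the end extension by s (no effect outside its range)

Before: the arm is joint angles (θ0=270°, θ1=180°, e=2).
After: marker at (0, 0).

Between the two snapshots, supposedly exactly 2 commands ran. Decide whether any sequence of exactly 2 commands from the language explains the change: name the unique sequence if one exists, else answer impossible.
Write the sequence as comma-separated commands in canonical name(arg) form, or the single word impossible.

extend(-1), extend(-1)

t0: joint angles (θ0=270°, θ1=180°, e=2)
[1] after extend(-1): joint angles (θ0=270°, θ1=180°, e=1)
[2] after extend(-1): joint angles (θ0=270°, θ1=180°, e=0)
no other 2-command option fits: unique.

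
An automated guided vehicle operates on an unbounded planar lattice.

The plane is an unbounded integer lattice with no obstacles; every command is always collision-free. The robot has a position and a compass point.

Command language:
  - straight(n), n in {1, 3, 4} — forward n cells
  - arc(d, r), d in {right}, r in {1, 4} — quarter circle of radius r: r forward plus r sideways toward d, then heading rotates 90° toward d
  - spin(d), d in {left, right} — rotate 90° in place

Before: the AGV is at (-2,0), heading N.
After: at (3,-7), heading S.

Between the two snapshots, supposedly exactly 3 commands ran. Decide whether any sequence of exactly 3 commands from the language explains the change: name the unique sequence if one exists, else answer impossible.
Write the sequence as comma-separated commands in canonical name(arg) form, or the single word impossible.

key: order matters: swapping arc(right, 1) and straight(4) lands elsewhere
initial: at (-2,0), heading N
t=1 arc(right, 1) ⇒ at (-1,1), heading E
t=2 arc(right, 4) ⇒ at (3,-3), heading S
t=3 straight(4) ⇒ at (3,-7), heading S
all 343 alternatives checked — unique.

arc(right, 1), arc(right, 4), straight(4)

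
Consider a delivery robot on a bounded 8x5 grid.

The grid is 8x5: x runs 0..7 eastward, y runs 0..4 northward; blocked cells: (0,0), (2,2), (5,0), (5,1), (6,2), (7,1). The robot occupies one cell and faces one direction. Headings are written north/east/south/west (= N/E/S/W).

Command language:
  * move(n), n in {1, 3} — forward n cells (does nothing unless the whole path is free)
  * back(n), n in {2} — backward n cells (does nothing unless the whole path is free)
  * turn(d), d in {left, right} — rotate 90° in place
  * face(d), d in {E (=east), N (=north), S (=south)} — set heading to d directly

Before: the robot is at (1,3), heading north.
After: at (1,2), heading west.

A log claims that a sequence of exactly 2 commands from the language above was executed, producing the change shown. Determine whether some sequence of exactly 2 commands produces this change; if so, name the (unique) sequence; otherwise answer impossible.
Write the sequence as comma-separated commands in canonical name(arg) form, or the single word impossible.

impossible

no 2-step route produces this change.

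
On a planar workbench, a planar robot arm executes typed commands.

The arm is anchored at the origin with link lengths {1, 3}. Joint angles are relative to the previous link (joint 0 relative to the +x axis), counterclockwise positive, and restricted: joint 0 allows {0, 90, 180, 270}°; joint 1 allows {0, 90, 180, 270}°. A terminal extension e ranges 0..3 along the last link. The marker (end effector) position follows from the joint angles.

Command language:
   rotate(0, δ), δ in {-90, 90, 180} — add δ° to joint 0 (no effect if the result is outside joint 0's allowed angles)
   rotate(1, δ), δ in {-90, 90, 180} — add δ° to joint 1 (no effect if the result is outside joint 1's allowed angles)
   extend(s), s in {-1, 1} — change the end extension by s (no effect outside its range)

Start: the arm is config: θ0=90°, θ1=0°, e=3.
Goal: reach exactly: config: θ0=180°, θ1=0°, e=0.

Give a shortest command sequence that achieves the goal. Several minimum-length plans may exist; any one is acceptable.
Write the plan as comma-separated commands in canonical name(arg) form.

begin: config: θ0=90°, θ1=0°, e=3
1. rotate(0, 90) → config: θ0=180°, θ1=0°, e=3
2. extend(-1) → config: θ0=180°, θ1=0°, e=2
3. extend(-1) → config: θ0=180°, θ1=0°, e=1
4. extend(-1) → config: θ0=180°, θ1=0°, e=0
minimal: 4 command(s), checked below 4.

rotate(0, 90), extend(-1), extend(-1), extend(-1)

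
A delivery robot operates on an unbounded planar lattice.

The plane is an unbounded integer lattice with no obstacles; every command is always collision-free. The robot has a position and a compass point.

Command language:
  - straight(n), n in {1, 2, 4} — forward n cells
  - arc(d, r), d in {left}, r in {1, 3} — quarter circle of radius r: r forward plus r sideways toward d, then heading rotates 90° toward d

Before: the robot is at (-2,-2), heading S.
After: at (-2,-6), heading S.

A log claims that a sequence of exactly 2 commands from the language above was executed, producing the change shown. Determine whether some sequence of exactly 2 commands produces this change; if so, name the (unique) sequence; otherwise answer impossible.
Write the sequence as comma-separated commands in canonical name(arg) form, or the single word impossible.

straight(2), straight(2)

key: still facing S at the end — nothing in the sequence rotates
initial: at (-2,-2), heading S
step 1 (straight(2)): at (-2,-4), heading S
step 2 (straight(2)): at (-2,-6), heading S
no rival 2-sequence matches.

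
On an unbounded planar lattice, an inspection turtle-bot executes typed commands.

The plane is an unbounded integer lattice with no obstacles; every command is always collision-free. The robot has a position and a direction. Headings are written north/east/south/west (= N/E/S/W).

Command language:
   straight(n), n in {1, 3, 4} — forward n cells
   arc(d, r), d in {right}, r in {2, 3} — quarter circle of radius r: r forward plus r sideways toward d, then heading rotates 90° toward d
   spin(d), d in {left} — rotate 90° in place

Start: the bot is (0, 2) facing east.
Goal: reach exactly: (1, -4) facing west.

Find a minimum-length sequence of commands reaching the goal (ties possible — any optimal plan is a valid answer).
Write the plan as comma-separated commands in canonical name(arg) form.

straight(1), arc(right, 3), arc(right, 3)

initial: (0, 2) facing east
[1] after straight(1): (1, 2) facing east
[2] after arc(right, 3): (4, -1) facing south
[3] after arc(right, 3): (1, -4) facing west
no 2-step plan works, so 3 is optimal.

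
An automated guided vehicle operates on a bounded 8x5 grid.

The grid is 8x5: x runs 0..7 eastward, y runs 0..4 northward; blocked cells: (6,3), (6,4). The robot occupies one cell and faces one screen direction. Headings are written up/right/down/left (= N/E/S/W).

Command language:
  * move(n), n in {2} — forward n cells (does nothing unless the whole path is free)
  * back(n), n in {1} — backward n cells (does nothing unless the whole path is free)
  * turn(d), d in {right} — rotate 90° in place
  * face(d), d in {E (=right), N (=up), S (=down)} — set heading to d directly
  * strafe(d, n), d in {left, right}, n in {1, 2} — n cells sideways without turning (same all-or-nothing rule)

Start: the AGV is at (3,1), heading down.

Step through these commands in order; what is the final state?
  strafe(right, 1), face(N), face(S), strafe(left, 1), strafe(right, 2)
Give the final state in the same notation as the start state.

at (1,1), heading down

begin: at (3,1), heading down
[1] after strafe(right, 1): at (2,1), heading down
[2] after face(N): at (2,1), heading up
[3] after face(S): at (2,1), heading down
[4] after strafe(left, 1): at (3,1), heading down
[5] after strafe(right, 2): at (1,1), heading down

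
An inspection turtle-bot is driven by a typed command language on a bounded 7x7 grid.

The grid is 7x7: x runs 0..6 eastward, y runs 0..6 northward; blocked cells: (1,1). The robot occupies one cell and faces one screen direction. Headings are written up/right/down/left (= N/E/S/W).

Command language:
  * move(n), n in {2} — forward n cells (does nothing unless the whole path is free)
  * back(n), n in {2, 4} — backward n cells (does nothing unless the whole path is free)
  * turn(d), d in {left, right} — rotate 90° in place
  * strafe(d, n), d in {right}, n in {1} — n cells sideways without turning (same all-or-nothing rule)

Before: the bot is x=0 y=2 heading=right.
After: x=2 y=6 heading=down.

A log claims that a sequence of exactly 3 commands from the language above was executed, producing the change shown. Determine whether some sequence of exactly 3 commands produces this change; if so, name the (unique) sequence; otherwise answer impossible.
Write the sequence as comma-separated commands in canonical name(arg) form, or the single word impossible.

key: position moved to (2,6) AND the heading swung to S — translation plus rotation needed
t0: x=0 y=2 heading=right
step 1 (move(2)): x=2 y=2 heading=right
step 2 (turn(right)): x=2 y=2 heading=down
step 3 (back(4)): x=2 y=6 heading=down
no other 3-command option fits: unique.

move(2), turn(right), back(4)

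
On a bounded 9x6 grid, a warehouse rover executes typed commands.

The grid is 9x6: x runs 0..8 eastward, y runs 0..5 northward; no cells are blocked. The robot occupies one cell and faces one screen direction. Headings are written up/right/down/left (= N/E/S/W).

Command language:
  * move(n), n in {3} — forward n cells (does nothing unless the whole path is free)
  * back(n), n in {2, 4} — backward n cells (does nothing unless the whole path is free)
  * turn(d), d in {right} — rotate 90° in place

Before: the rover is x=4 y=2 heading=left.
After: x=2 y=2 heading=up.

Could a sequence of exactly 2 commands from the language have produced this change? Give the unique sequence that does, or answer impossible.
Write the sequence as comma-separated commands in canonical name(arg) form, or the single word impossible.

checked all 2-command options: none fits.

impossible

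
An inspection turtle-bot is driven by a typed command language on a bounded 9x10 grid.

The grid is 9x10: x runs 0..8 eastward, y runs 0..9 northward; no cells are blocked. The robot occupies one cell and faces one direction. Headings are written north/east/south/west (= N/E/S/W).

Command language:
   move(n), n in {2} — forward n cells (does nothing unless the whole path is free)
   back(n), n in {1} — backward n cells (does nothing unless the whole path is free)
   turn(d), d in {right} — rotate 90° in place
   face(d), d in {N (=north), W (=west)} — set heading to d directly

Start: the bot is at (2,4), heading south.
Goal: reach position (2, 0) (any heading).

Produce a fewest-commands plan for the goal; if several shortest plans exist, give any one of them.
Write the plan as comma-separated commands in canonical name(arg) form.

move(2), move(2)

start: at (2,4), heading south
t=1 move(2) ⇒ at (2,2), heading south
t=2 move(2) ⇒ at (2,0), heading south
no 1-step plan works, so 2 is optimal.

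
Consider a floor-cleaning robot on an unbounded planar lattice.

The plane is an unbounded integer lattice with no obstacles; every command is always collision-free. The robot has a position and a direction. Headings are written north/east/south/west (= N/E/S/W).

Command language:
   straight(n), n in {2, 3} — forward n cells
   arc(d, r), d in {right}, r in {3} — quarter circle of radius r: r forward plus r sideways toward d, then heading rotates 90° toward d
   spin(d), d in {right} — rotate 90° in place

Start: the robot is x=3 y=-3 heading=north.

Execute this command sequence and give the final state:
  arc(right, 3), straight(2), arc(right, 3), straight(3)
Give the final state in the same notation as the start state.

t0: x=3 y=-3 heading=north
[1] after arc(right, 3): x=6 y=0 heading=east
[2] after straight(2): x=8 y=0 heading=east
[3] after arc(right, 3): x=11 y=-3 heading=south
[4] after straight(3): x=11 y=-6 heading=south

x=11 y=-6 heading=south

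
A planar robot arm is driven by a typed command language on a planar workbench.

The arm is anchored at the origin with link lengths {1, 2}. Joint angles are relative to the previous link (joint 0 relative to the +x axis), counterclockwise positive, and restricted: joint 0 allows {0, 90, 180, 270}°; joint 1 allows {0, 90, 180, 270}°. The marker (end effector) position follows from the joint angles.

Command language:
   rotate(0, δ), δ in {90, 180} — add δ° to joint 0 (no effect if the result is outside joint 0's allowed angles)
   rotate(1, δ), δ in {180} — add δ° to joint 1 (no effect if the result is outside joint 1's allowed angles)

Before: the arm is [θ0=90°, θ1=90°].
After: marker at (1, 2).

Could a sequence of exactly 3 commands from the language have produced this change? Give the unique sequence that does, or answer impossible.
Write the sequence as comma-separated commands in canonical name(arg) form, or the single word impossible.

t0: [θ0=90°, θ1=90°]
1. rotate(0, 90) → [θ0=180°, θ1=90°]
2. rotate(0, 90) → [θ0=270°, θ1=90°]
3. rotate(0, 90) → [θ0=0°, θ1=90°]
uniquely the one of 27 3-step routes that fits.

rotate(0, 90), rotate(0, 90), rotate(0, 90)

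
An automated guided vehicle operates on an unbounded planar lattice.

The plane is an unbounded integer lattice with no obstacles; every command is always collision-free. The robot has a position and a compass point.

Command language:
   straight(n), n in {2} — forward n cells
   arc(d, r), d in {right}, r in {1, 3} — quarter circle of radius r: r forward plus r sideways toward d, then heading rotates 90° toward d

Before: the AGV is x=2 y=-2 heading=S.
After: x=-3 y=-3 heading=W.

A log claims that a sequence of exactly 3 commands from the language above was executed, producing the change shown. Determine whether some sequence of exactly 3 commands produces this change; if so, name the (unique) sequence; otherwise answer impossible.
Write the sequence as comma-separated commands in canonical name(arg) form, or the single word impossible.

key: cell and facing (now W) both changed — the 3 commands mix motion and turning
initial: x=2 y=-2 heading=S
step 1 (arc(right, 1)): x=1 y=-3 heading=W
step 2 (straight(2)): x=-1 y=-3 heading=W
step 3 (straight(2)): x=-3 y=-3 heading=W
all 27 alternatives checked — unique.

arc(right, 1), straight(2), straight(2)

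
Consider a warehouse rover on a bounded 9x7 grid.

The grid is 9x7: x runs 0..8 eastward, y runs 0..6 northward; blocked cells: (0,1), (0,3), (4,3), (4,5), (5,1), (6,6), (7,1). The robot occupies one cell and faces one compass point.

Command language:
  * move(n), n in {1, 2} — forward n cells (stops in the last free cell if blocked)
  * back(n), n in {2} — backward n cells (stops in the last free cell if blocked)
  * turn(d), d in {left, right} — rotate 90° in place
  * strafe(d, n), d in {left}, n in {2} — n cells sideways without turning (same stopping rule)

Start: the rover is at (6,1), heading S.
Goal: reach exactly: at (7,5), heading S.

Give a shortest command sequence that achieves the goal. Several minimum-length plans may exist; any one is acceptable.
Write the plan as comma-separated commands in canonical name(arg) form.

initial: at (6,1), heading S
1. turn(left) → at (6,1), heading E
2. strafe(left, 2) → at (6,3), heading E
3. move(1) → at (7,3), heading E
4. strafe(left, 2) → at (7,5), heading E
5. turn(right) → at (7,5), heading S
no 4-step plan works, so 5 is optimal.

turn(left), strafe(left, 2), move(1), strafe(left, 2), turn(right)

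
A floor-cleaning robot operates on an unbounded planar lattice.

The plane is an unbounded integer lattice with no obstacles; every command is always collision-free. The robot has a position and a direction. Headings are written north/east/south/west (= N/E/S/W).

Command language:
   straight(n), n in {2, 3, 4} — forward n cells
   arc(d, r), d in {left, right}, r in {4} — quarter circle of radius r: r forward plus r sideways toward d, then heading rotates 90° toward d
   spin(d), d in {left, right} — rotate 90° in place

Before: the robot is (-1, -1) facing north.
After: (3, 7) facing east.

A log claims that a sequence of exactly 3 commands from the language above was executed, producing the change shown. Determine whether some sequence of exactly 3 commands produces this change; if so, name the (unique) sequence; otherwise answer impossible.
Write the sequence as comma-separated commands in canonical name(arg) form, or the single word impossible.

straight(2), straight(2), arc(right, 4)

key: order matters: swapping straight(2) and arc(right, 4) lands elsewhere
begin: (-1, -1) facing north
1. straight(2) → (-1, 1) facing north
2. straight(2) → (-1, 3) facing north
3. arc(right, 4) → (3, 7) facing east
all 343 alternatives checked — unique.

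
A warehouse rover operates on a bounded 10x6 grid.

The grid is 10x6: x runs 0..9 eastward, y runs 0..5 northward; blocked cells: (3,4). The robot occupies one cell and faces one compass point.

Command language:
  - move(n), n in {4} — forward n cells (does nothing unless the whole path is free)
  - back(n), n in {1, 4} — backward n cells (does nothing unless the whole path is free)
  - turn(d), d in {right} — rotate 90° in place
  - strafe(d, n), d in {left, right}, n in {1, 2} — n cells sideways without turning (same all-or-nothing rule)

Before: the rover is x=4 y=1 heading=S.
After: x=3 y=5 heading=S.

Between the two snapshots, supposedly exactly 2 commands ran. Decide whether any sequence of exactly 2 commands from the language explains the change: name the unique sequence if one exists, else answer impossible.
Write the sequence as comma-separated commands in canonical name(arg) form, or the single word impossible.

back(4), strafe(right, 1)

key: still facing S at the end — nothing in the sequence rotates
initial: x=4 y=1 heading=S
t=1 back(4) ⇒ x=4 y=5 heading=S
t=2 strafe(right, 1) ⇒ x=3 y=5 heading=S
no other 2-command option fits: unique.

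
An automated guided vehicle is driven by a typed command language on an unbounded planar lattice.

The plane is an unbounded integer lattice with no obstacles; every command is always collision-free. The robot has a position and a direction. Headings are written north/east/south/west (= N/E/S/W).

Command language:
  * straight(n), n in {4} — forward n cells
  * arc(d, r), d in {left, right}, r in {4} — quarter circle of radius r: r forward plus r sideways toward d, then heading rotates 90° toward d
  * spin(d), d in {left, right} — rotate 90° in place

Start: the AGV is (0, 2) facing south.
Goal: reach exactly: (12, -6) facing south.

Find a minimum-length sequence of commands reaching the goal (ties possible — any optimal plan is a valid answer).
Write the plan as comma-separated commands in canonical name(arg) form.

arc(left, 4), straight(4), arc(right, 4)

start: (0, 2) facing south
t=1 arc(left, 4) ⇒ (4, -2) facing east
t=2 straight(4) ⇒ (8, -2) facing east
t=3 arc(right, 4) ⇒ (12, -6) facing south
nothing shorter than 3 reaches the goal.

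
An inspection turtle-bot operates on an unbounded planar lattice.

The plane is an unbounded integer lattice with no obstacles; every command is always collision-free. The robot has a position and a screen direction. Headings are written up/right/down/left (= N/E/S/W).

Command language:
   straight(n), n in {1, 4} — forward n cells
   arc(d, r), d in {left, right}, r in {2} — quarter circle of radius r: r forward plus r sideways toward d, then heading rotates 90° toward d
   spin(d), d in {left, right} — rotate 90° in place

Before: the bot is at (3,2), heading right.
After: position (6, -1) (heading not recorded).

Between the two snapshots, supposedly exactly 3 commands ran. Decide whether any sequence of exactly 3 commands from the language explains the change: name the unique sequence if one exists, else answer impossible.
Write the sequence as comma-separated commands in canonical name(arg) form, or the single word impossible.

t0: at (3,2), heading right
1. straight(1) → at (4,2), heading right
2. arc(right, 2) → at (6,0), heading down
3. straight(1) → at (6,-1), heading down
no rival 3-sequence matches.

straight(1), arc(right, 2), straight(1)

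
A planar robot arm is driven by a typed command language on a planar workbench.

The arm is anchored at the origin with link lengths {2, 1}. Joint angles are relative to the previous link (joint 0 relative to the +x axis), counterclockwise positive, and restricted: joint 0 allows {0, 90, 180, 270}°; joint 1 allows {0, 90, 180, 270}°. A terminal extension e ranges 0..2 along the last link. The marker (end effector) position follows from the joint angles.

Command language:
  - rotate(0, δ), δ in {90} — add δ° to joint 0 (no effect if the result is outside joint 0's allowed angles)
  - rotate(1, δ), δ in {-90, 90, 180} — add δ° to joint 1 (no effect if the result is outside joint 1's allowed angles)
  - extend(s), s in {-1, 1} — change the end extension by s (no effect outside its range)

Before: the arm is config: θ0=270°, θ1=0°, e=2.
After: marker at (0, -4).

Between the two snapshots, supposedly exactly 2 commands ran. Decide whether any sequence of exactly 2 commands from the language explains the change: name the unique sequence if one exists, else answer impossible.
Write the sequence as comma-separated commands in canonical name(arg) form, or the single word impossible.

extend(1), extend(-1)

key: order matters: swapping extend(1) and extend(-1) lands elsewhere
begin: config: θ0=270°, θ1=0°, e=2
step 1 (extend(1)): config: θ0=270°, θ1=0°, e=2
step 2 (extend(-1)): config: θ0=270°, θ1=0°, e=1
no other 2-command option fits: unique.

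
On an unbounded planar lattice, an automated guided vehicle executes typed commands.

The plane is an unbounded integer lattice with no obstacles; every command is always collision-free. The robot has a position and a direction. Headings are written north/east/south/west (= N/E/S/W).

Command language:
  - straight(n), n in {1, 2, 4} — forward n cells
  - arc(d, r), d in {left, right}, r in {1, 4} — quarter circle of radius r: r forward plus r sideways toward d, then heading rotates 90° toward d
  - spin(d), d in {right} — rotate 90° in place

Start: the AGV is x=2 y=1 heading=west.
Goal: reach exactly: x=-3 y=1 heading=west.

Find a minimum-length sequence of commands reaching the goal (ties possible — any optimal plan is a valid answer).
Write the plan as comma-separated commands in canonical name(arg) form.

from: x=2 y=1 heading=west
1. straight(4) → x=-2 y=1 heading=west
2. straight(1) → x=-3 y=1 heading=west
nothing shorter than 2 reaches the goal.

straight(4), straight(1)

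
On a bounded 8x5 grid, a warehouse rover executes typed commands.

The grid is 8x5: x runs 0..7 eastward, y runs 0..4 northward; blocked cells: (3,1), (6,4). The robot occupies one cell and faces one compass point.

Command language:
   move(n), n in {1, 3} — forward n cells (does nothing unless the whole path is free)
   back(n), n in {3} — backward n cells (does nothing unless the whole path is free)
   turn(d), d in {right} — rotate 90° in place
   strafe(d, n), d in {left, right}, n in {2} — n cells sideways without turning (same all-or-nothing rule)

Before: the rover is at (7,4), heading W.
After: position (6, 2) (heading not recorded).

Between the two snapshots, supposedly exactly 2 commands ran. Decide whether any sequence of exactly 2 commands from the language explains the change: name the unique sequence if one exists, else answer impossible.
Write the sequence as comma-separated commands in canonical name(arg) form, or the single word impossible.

key: order matters: swapping strafe(left, 2) and move(1) lands elsewhere
start: at (7,4), heading W
1. strafe(left, 2) → at (7,2), heading W
2. move(1) → at (6,2), heading W
no rival 2-sequence matches.

strafe(left, 2), move(1)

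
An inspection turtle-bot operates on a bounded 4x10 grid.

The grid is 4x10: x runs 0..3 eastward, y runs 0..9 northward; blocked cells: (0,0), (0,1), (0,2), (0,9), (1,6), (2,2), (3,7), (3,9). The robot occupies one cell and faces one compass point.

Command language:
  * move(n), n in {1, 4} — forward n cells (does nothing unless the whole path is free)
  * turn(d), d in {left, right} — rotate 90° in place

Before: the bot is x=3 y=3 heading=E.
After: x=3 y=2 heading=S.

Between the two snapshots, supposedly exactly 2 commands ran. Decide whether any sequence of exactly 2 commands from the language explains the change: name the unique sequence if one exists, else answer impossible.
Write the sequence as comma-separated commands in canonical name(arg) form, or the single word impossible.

key: running move(1) before turn(right) would end elsewhere — order is forced
begin: x=3 y=3 heading=E
t=1 turn(right) ⇒ x=3 y=3 heading=S
t=2 move(1) ⇒ x=3 y=2 heading=S
all 16 alternatives checked — unique.

turn(right), move(1)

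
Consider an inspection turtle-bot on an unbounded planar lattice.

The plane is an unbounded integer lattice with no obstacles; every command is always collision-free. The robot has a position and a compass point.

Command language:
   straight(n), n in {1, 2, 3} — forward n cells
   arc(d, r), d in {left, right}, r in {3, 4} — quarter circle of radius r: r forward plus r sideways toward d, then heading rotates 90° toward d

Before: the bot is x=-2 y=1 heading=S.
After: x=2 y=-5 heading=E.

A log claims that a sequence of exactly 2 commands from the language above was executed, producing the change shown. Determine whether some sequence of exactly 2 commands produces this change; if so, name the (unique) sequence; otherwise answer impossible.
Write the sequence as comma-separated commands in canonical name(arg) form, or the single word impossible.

key: position moved to (2,-5) AND the heading swung to E — translation plus rotation needed
start: x=-2 y=1 heading=S
[1] after straight(2): x=-2 y=-1 heading=S
[2] after arc(left, 4): x=2 y=-5 heading=E
no other 2-command option fits: unique.

straight(2), arc(left, 4)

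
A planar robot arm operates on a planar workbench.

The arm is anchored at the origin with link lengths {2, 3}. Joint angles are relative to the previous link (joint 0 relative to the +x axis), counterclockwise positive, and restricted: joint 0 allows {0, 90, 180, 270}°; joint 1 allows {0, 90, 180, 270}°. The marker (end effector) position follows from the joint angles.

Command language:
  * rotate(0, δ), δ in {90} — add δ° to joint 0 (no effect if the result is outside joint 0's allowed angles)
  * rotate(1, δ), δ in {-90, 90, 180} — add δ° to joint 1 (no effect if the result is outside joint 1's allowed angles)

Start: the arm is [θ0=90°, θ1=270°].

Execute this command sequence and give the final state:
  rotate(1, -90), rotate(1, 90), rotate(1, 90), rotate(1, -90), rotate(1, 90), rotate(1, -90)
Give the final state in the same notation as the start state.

[θ0=90°, θ1=270°]

from: [θ0=90°, θ1=270°]
t=1 rotate(1, -90) ⇒ [θ0=90°, θ1=180°]
t=2 rotate(1, 90) ⇒ [θ0=90°, θ1=270°]
t=3 rotate(1, 90) ⇒ [θ0=90°, θ1=0°]
t=4 rotate(1, -90) ⇒ [θ0=90°, θ1=270°]
t=5 rotate(1, 90) ⇒ [θ0=90°, θ1=0°]
t=6 rotate(1, -90) ⇒ [θ0=90°, θ1=270°]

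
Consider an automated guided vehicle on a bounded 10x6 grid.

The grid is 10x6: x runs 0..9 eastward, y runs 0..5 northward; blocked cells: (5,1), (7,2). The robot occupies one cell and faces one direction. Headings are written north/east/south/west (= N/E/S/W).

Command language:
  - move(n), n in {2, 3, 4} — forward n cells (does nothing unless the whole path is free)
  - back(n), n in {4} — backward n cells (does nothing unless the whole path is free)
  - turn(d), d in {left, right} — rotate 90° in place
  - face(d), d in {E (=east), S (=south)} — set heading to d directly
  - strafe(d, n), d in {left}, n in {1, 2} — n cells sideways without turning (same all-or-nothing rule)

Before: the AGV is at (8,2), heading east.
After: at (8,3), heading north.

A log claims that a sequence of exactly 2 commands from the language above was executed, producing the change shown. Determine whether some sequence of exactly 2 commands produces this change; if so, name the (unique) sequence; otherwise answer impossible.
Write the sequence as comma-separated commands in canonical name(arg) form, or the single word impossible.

strafe(left, 1), turn(left)

key: order matters: swapping strafe(left, 1) and turn(left) lands elsewhere
t0: at (8,2), heading east
[1] after strafe(left, 1): at (8,3), heading east
[2] after turn(left): at (8,3), heading north
uniquely the one of 100 2-step routes that fits.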